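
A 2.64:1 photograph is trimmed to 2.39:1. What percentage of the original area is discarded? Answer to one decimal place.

2.39:1 is narrower than 2.64:1, so the crop keeps the full height and trims the width.
Area ratio = (2.390)/(2.640) = 90.53%; the remaining 9.47% is cropped out.

9.5%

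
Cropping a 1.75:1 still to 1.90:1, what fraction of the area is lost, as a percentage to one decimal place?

The width stays; only height is cut (since 1.90:1 is wider than 1.75:1).
Fraction kept = (1.750)/(1.900) ≈ 92.11%, so 7.89% is lost.

7.9%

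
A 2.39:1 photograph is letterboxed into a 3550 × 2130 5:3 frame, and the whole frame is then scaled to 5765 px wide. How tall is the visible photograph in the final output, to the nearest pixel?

2412 px

In the 3550×2130 frame the photograph fills the width: height = 3550 / 2.390 ≈ 1485.36 px.
Resizing to 5765 px wide multiplies everything by 1.6239: 1485.36 → 2412.13 px.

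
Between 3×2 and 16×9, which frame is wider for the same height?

3×2 = 1.5 and 16×9 = 1.778; 1.778 > 1.5.

16×9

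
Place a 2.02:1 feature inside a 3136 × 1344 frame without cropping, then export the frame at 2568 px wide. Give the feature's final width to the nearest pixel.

Fitted into 3136×1344, the feature spans the height; its width is 1344 × 2.020 ≈ 2714.88 px.
Scaling 3136 → 2568 is ×0.8189, so the width becomes 2714.88 × 0.8189 ≈ 2223.15 px.

2223 px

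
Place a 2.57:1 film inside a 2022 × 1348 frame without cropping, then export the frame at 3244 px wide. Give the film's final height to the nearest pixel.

1262 px

At 2022×1348 the film is width-limited, so height = 2022 / 2.570 ≈ 786.77 px.
The frame scales by 3244/2022 = 1.6044; 786.77 × 1.6044 ≈ 1262.26 px.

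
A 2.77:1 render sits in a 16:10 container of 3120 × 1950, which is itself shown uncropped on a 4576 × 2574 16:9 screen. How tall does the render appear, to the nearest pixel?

First fit — 2.77:1 into 3120×1950 spans the width: 3120.00 × 1126.35.
16:10 in 4576×2574: fills the height, so the intermediate becomes 4118.40 × 2574.00 — a scale of ×1.3200.
So the render's height is 1126.35 × 1.3200 ≈ 1486.79.

1487 px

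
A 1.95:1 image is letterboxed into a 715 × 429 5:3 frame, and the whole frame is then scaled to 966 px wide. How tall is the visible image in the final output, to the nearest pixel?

At 715×429 the image is width-limited, so height = 715 / 1.950 ≈ 366.67 px.
Resizing to 966 px wide multiplies everything by 1.3510: 366.67 → 495.38 px.

495 px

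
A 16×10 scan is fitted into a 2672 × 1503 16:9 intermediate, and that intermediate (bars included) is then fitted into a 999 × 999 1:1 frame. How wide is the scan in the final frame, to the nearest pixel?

Inside the 2672×1503 canvas the scan is height-limited at 2404.80 × 1503.00.
Second fit — the 16:9 canvas into 999×999 spans the width: 999.00 × 561.94 (×0.3739 from 2672×1503).
The scan scales with it: width 2404.80 × 0.3739 ≈ 899.10.

899 px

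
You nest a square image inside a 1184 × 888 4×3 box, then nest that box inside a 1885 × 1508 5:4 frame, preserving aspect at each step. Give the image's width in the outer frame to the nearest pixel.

First fit — square into 1184×888 spans the height: 888.00 × 888.00.
The 4×3 canvas is width-limited in 1885×1508, giving 1885.00 × 1413.75; scale factor 1.5921.
The image scales with it: width 888.00 × 1.5921 ≈ 1413.75.

1414 px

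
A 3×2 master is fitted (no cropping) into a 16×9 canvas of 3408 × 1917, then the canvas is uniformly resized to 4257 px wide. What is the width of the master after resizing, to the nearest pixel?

At 3408×1917 the master is height-limited, so width = 1917 × 3/2 ≈ 2875.50 px.
Scaling 3408 → 4257 is ×1.2491, so the width becomes 2875.50 × 1.2491 ≈ 3591.84 px.

3592 px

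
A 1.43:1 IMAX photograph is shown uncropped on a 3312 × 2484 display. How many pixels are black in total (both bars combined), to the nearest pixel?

1.43:1 IMAX (1.430) > 4:3 (1.333), so the photograph fills the width.
The photograph is 3312 / 1.430 ≈ 2316.0839 px tall.
Black = 2484 − 2316.0839 = 167.9161 px.
Across the 3312-px span: 167.9161 × 3312 ≈ 556138 px.

556138 pixels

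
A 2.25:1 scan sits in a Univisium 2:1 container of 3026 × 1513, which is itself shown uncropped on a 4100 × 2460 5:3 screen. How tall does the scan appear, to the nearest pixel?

First fit — 2.25:1 into 3026×1513 spans the width: 3026.00 × 1344.89.
Second fit — the Univisium 2:1 canvas into 4100×2460 spans the width: 4100.00 × 2050.00 (×1.3549 from 3026×1513).
The scan scales with it: height 1344.89 × 1.3549 ≈ 1822.22.

1822 px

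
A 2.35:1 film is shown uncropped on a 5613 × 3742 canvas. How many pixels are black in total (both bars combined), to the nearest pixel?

2.35:1 (2.350) > 3:2 (1.500), so the film fills the width.
Content height = 5613 / 2.350 ≈ 2388.5106 px.
Leftover height: 3742 − 2388.5106 = 1353.4894 px.
That's 1353.4894 × 5613 ≈ 7597136 black pixels.

7597136 pixels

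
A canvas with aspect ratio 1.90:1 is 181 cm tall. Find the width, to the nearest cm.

At 1.90:1, 181 × 1.900 ≈ 343.90.

344 cm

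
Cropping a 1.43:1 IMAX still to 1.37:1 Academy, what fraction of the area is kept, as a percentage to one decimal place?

95.8%

The height stays; only width is cut (since 1.37:1 Academy is narrower than 1.43:1 IMAX).
(1.370)/(1.430) ≈ 0.958 of the area survives.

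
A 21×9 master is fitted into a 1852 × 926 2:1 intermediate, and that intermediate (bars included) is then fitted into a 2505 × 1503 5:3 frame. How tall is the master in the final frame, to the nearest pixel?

1074 px

First fit — 21×9 into 1852×926 spans the width: 1852.00 × 793.71.
Second fit — the 2:1 canvas into 2505×1503 spans the width: 2505.00 × 1252.50 (×1.3526 from 1852×926).
Applying the same ×1.3526: 793.71 → 1073.57.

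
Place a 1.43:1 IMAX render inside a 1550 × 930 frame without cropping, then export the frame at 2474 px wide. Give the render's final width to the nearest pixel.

2123 px

At 1550×930 the render is height-limited, so width = 930 × 1.430 ≈ 1329.90 px.
Resizing to 2474 px wide multiplies everything by 1.5961: 1329.90 → 2122.69 px.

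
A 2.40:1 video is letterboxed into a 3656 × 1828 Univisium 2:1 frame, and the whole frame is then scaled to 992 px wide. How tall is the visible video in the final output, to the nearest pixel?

413 px

In the 3656×1828 frame the video fills the width: height = 3656 / 2.400 ≈ 1523.33 px.
Scaling 3656 → 992 is ×0.2713, so the height becomes 1523.33 × 0.2713 ≈ 413.33 px.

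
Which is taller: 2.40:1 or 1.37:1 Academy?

2.4 and 1.37; 2.4 > 1.37. The smaller width-to-height ratio is the taller frame.

1.37:1 Academy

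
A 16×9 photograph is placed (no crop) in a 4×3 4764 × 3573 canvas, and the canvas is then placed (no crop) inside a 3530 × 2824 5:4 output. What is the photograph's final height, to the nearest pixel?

1986 px

Inside the 4764×3573 canvas the photograph is width-limited at 4764.00 × 2679.75.
Second fit — the 4×3 canvas into 3530×2824 spans the width: 3530.00 × 2647.50 (×0.7410 from 4764×3573).
The photograph scales with it: height 2679.75 × 0.7410 ≈ 1985.62.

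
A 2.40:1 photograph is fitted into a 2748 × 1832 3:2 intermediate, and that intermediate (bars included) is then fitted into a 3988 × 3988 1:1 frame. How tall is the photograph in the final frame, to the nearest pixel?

1662 px

Inside the 2748×1832 canvas the photograph is width-limited at 2748.00 × 1145.00.
3:2 in 3988×3988: fills the width, so the intermediate becomes 3988.00 × 2658.67 — a scale of ×1.4512.
Applying the same ×1.4512: 1145.00 → 1661.67.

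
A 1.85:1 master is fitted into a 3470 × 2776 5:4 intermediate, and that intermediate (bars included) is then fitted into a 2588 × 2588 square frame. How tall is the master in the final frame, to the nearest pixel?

Inside the 3470×2776 canvas the master is width-limited at 3470.00 × 1875.68.
Second fit — the 5:4 canvas into 2588×2588 spans the width: 2588.00 × 2070.40 (×0.7458 from 3470×2776).
So the master's height is 1875.68 × 0.7458 ≈ 1398.92.

1399 px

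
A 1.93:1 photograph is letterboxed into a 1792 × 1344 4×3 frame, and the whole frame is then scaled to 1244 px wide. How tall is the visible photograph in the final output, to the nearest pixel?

645 px

Fitted into 1792×1344, the photograph spans the width; its height is 1792 / 1.930 ≈ 928.50 px.
The frame scales by 1244/1792 = 0.6942; 928.50 × 0.6942 ≈ 644.56 px.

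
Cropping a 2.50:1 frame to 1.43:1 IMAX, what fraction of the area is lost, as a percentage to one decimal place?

Going from 2.50:1 to 1.43:1 IMAX means cutting width while keeping height.
(1.430)/(2.500) ≈ 0.572 of the area survives, leaving 42.80% discarded.

42.8%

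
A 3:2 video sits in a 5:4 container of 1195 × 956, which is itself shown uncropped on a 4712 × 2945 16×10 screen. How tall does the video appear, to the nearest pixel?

First fit — 3:2 into 1195×956 spans the width: 1195.00 × 796.67.
Second fit — the 5:4 canvas into 4712×2945 spans the height: 3681.25 × 2945.00 (×3.0805 from 1195×956).
So the video's height is 796.67 × 3.0805 ≈ 2454.17.

2454 px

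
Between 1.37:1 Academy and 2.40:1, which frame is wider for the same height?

2.40:1

1.37 and 2.4; 2.4 > 1.37.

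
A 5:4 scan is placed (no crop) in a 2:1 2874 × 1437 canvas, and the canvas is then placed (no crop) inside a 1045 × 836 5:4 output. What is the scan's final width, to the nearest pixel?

653 px

First fit — 5:4 into 2874×1437 spans the height: 1796.25 × 1437.00.
The 2:1 canvas is width-limited in 1045×836, giving 1045.00 × 522.50; scale factor 0.3636.
The scan scales with it: width 1796.25 × 0.3636 ≈ 653.12.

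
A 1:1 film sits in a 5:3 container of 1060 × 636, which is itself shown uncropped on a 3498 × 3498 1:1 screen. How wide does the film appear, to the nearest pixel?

2099 px

1:1 in 1060×636: fills the height, so the film is 636.00 × 636.00.
5:3 in 3498×3498: fills the width, so the intermediate becomes 3498.00 × 2098.80 — a scale of ×3.3000.
So the film's width is 636.00 × 3.3000 ≈ 2098.80.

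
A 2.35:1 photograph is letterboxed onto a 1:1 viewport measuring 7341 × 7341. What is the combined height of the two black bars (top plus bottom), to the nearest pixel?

2.35:1 is wider than 1:1, so it spans the full width.
That makes the image 3123.83 px tall (7341 / 2.350).
Black = 7341 − 3123.83 = 4217.17 px.

4217 px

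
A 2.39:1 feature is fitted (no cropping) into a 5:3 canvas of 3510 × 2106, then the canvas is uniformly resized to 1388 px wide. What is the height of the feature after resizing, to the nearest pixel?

In the 3510×2106 frame the feature fills the width: height = 3510 / 2.390 ≈ 1468.62 px.
Resizing to 1388 px wide multiplies everything by 0.3954: 1468.62 → 580.75 px.

581 px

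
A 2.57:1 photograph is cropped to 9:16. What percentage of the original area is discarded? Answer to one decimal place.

78.1%

The height stays; only width is cut (since 9:16 is narrower than 2.57:1).
Fraction kept = (0.562)/(2.570) ≈ 21.89%, so 78.11% is lost.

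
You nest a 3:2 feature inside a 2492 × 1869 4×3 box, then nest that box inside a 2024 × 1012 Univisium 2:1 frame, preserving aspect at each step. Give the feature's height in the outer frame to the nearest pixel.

Inside the 2492×1869 canvas the feature is width-limited at 2492.00 × 1661.33.
The 4×3 canvas is height-limited in 2024×1012, giving 1349.33 × 1012.00; scale factor 0.5415.
The feature scales with it: height 1661.33 × 0.5415 ≈ 899.56.

900 px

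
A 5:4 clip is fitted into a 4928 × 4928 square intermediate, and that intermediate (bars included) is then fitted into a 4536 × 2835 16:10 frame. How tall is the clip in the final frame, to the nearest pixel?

2268 px

5:4 in 4928×4928: fills the width, so the clip is 4928.00 × 3942.40.
square in 4536×2835: fills the height, so the intermediate becomes 2835.00 × 2835.00 — a scale of ×0.5753.
So the clip's height is 3942.40 × 0.5753 ≈ 2268.00.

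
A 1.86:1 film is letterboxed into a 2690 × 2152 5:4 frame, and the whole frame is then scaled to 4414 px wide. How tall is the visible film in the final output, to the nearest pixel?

2373 px

At 2690×2152 the film is width-limited, so height = 2690 / 1.860 ≈ 1446.24 px.
Resizing to 4414 px wide multiplies everything by 1.6409: 1446.24 → 2373.12 px.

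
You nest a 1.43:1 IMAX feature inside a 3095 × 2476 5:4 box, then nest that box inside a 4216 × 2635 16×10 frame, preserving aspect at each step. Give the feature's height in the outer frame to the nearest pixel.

1.43:1 IMAX in 3095×2476: fills the width, so the feature is 3095.00 × 2164.34.
5:4 in 4216×2635: fills the height, so the intermediate becomes 3293.75 × 2635.00 — a scale of ×1.0642.
Applying the same ×1.0642: 2164.34 → 2303.32.

2303 px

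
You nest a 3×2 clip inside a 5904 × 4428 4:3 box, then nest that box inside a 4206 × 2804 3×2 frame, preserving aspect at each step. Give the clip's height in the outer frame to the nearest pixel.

3×2 in 5904×4428: fills the width, so the clip is 5904.00 × 3936.00.
4:3 in 4206×2804: fills the height, so the intermediate becomes 3738.67 × 2804.00 — a scale of ×0.6332.
So the clip's height is 3936.00 × 0.6332 ≈ 2492.44.

2492 px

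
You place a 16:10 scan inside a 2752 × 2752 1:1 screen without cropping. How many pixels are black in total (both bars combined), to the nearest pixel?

2840064 pixels

16:10 is wider than 1:1, so it spans the full width.
The scan is 2752 × 10/16 ≈ 1720.0000 px tall.
Black = 2752 − 1720.0000 = 1032.0000 px.
That's 1032.0000 × 2752 ≈ 2840064 black pixels.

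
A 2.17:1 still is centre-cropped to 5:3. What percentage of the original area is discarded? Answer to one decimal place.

5:3 is narrower than 2.17:1, so the crop keeps the full height and trims the width.
Fraction kept = (1.667)/(2.170) ≈ 76.80%, so 23.20% is lost.

23.2%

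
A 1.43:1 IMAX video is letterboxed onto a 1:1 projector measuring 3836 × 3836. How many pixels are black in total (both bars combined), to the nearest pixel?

1.43:1 IMAX is wider than 1:1, so it spans the full width.
Content height = 3836 / 1.430 ≈ 2682.5175 px.
Black = 3836 − 2682.5175 = 1153.4825 px.
Across the 3836-px span: 1153.4825 × 3836 ≈ 4424759 px.

4424759 pixels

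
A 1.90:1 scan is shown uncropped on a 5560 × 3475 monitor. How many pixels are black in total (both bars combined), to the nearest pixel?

3050684 pixels

1.90:1 is wider than 16×10, so it spans the full width.
Content height = 5560 / 1.900 ≈ 2926.3158 px.
3475 − 2926.3158 = 548.6842 px of bars.
Bar area = 548.6842 × 5560 ≈ 3050684 px.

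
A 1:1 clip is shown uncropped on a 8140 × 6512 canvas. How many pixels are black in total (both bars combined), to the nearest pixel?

1:1 is narrower than 5:4, so it spans the full height.
The clip is 6512 × 1/1 ≈ 6512.0000 px wide.
Leftover width: 8140 − 6512.0000 = 1628.0000 px.
That's 1628.0000 × 6512 ≈ 10601536 black pixels.

10601536 pixels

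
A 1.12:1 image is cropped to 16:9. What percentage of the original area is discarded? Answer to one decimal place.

37.0%

16:9 is wider than 1.12:1, so the crop keeps the full width and trims the height.
(1.120)/(1.778) ≈ 0.630 of the area survives, leaving 37.00% discarded.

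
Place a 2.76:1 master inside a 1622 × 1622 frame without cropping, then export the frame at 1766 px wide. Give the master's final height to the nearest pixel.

At 1622×1622 the master is width-limited, so height = 1622 / 2.760 ≈ 587.68 px.
Scaling 1622 → 1766 is ×1.0888, so the height becomes 587.68 × 1.0888 ≈ 639.86 px.

640 px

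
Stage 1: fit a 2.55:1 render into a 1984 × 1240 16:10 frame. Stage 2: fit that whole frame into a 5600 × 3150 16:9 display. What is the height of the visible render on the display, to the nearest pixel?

Inside the 1984×1240 canvas the render is width-limited at 1984.00 × 778.04.
The 16:10 canvas is height-limited in 5600×3150, giving 5040.00 × 3150.00; scale factor 2.5403.
The render scales with it: height 778.04 × 2.5403 ≈ 1976.47.

1976 px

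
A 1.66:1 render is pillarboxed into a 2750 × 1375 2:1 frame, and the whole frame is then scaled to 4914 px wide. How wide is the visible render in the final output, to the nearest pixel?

Fitted into 2750×1375, the render spans the height; its width is 1375 × 1.660 ≈ 2282.50 px.
The frame scales by 4914/2750 = 1.7869; 2282.50 × 1.7869 ≈ 4078.62 px.

4079 px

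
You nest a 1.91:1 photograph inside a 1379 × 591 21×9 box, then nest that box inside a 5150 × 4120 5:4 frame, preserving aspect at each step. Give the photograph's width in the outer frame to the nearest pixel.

1.91:1 in 1379×591: fills the height, so the photograph is 1128.81 × 591.00.
The 21×9 canvas is width-limited in 5150×4120, giving 5150.00 × 2207.14; scale factor 3.7346.
Applying the same ×3.7346: 1128.81 → 4215.64.

4216 px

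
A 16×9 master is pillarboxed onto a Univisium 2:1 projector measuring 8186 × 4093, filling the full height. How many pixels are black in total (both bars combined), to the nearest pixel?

Content width = 4093 × 16/9 ≈ 7276.4444 px.
8186 − 7276.4444 = 909.5556 px of bars.
Across the 4093-px span: 909.5556 × 4093 ≈ 3722811 px.

3722811 pixels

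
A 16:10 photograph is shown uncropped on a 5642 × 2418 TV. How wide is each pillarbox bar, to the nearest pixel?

Since 1.600 < 2.333, the photograph is height-limited.
The photograph is 2418 × 16/10 ≈ 3868.80 px wide.
5642 − 3868.80 = 1773.20 px of bars (886.60 each).

887 px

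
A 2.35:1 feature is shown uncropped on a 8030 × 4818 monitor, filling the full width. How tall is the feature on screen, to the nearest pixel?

3417 px

That makes the image 3417.02 px tall (8030 / 2.350).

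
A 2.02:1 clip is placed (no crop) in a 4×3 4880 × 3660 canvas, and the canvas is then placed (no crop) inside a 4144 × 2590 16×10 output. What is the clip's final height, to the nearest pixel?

First fit — 2.02:1 into 4880×3660 spans the width: 4880.00 × 2415.84.
4×3 in 4144×2590: fills the height, so the intermediate becomes 3453.33 × 2590.00 — a scale of ×0.7077.
Applying the same ×0.7077: 2415.84 → 1709.57.

1710 px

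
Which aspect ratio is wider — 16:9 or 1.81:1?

1.81:1

16:9 = 1.778 and 1.81; 1.81 > 1.778.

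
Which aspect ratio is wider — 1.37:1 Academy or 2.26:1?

2.26:1

1.37 and 2.26; 2.26 > 1.37.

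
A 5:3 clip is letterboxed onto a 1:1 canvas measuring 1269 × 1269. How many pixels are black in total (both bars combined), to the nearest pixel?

5:3 (1.667) > 1:1 (1.000), so the clip fills the width.
The clip is 1269 × 3/5 ≈ 761.4000 px tall.
Black = 1269 − 761.4000 = 507.6000 px.
Bar area = 507.6000 × 1269 ≈ 644144 px.

644144 pixels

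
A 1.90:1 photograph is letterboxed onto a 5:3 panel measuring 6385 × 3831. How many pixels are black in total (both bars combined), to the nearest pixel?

3003974 pixels

Since 1.900 > 1.667, the photograph is width-limited.
Content height = 6385 / 1.900 ≈ 3360.5263 px.
Black = 3831 − 3360.5263 = 470.4737 px.
Across the 6385-px span: 470.4737 × 6385 ≈ 3003974 px.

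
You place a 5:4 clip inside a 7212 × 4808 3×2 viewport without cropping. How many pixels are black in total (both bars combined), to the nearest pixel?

5779216 pixels

Since 1.250 < 1.500, the clip is height-limited.
Content width = 4808 × 5/4 ≈ 6010.0000 px.
Leftover width: 7212 − 6010.0000 = 1202.0000 px.
That's 1202.0000 × 4808 ≈ 5779216 black pixels.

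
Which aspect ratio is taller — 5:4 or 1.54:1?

5:4 = 1.25 and 1.54; 1.54 > 1.25. The smaller width-to-height ratio is the taller frame.

5:4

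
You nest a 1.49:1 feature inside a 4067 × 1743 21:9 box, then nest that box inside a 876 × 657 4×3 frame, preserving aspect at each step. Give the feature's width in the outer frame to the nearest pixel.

559 px

First fit — 1.49:1 into 4067×1743 spans the height: 2597.07 × 1743.00.
Second fit — the 21:9 canvas into 876×657 spans the width: 876.00 × 375.43 (×0.2154 from 4067×1743).
The feature scales with it: width 2597.07 × 0.2154 ≈ 559.39.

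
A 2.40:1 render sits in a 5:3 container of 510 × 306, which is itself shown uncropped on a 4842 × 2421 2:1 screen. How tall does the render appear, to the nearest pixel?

1681 px

Inside the 510×306 canvas the render is width-limited at 510.00 × 212.50.
5:3 in 4842×2421: fills the height, so the intermediate becomes 4035.00 × 2421.00 — a scale of ×7.9118.
So the render's height is 212.50 × 7.9118 ≈ 1681.25.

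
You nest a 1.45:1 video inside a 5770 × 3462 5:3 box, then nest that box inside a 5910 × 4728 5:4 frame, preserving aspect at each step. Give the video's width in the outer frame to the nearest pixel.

First fit — 1.45:1 into 5770×3462 spans the height: 5019.90 × 3462.00.
Second fit — the 5:3 canvas into 5910×4728 spans the width: 5910.00 × 3546.00 (×1.0243 from 5770×3462).
Applying the same ×1.0243: 5019.90 → 5141.70.

5142 px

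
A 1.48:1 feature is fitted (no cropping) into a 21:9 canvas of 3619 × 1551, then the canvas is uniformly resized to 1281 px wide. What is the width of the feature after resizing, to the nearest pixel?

813 px

In the 3619×1551 frame the feature fills the height: width = 1551 × 1.480 ≈ 2295.48 px.
The frame scales by 1281/3619 = 0.3540; 2295.48 × 0.3540 ≈ 812.52 px.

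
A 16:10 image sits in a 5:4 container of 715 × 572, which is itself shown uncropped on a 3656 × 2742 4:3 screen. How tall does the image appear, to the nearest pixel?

Inside the 715×572 canvas the image is width-limited at 715.00 × 446.88.
5:4 in 3656×2742: fills the height, so the intermediate becomes 3427.50 × 2742.00 — a scale of ×4.7937.
So the image's height is 446.88 × 4.7937 ≈ 2142.19.

2142 px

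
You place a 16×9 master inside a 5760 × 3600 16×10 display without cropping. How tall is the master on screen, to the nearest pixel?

3240 px

Since 1.778 > 1.600, the master is width-limited.
Content height = 5760 × 9/16 ≈ 3240.00 px.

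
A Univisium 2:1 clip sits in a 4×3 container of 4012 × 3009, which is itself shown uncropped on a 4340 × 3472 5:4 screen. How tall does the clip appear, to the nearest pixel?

Univisium 2:1 in 4012×3009: fills the width, so the clip is 4012.00 × 2006.00.
Second fit — the 4×3 canvas into 4340×3472 spans the width: 4340.00 × 3255.00 (×1.0818 from 4012×3009).
Applying the same ×1.0818: 2006.00 → 2170.00.

2170 px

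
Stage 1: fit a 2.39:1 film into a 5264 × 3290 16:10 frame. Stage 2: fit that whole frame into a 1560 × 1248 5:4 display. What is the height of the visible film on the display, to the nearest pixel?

First fit — 2.39:1 into 5264×3290 spans the width: 5264.00 × 2202.51.
16:10 in 1560×1248: fills the width, so the intermediate becomes 1560.00 × 975.00 — a scale of ×0.2964.
So the film's height is 2202.51 × 0.2964 ≈ 652.72.

653 px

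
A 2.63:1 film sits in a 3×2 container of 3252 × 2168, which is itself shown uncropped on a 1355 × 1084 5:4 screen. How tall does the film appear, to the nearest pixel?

515 px

Inside the 3252×2168 canvas the film is width-limited at 3252.00 × 1236.50.
Second fit — the 3×2 canvas into 1355×1084 spans the width: 1355.00 × 903.33 (×0.4167 from 3252×2168).
So the film's height is 1236.50 × 0.4167 ≈ 515.21.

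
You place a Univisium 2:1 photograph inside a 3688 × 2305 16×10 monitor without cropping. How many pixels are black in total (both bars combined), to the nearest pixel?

1700168 pixels

Univisium 2:1 (2.000) > 16×10 (1.600), so the photograph fills the width.
That makes the image 1844.0000 px tall (3688 × 1/2).
2305 − 1844.0000 = 461.0000 px of bars.
Bar area = 461.0000 × 3688 ≈ 1700168 px.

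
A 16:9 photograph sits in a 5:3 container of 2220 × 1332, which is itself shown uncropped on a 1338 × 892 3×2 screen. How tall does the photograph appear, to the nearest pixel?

753 px

Inside the 2220×1332 canvas the photograph is width-limited at 2220.00 × 1248.75.
Second fit — the 5:3 canvas into 1338×892 spans the width: 1338.00 × 802.80 (×0.6027 from 2220×1332).
Applying the same ×0.6027: 1248.75 → 752.62.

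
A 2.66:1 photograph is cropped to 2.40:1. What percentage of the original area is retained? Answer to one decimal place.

Going from 2.66:1 to 2.40:1 means cutting width while keeping height.
Area ratio = (2.400)/(2.660) = 90.23% retained.

90.2%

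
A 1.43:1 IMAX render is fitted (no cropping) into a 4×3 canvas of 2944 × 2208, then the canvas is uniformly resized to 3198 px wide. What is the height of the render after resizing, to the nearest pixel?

2236 px

In the 2944×2208 frame the render fills the width: height = 2944 / 1.430 ≈ 2058.74 px.
Resizing to 3198 px wide multiplies everything by 1.0863: 2058.74 → 2236.36 px.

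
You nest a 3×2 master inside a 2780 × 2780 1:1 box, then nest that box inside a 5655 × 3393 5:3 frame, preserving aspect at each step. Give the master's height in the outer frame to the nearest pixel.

3×2 in 2780×2780: fills the width, so the master is 2780.00 × 1853.33.
Second fit — the 1:1 canvas into 5655×3393 spans the height: 3393.00 × 3393.00 (×1.2205 from 2780×2780).
Applying the same ×1.2205: 1853.33 → 2262.00.

2262 px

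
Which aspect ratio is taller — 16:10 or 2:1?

16:10 = 1.6 and 2; 2 > 1.6. The smaller width-to-height ratio is the taller frame.

16:10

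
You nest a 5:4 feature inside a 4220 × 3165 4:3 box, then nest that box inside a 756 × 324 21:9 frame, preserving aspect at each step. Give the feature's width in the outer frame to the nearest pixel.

405 px

5:4 in 4220×3165: fills the height, so the feature is 3956.25 × 3165.00.
Second fit — the 4:3 canvas into 756×324 spans the height: 432.00 × 324.00 (×0.1024 from 4220×3165).
So the feature's width is 3956.25 × 0.1024 ≈ 405.00.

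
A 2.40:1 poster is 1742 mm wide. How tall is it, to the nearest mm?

At 2.40:1, 1742 / 2.400 ≈ 725.83.

726 mm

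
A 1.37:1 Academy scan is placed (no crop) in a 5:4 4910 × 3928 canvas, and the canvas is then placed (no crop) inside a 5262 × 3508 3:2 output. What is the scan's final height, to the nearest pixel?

3201 px

Inside the 4910×3928 canvas the scan is width-limited at 4910.00 × 3583.94.
5:4 in 5262×3508: fills the height, so the intermediate becomes 4385.00 × 3508.00 — a scale of ×0.8931.
Applying the same ×0.8931: 3583.94 → 3200.73.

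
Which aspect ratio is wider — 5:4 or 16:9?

5:4 = 1.25 and 16:9 = 1.778; 1.778 > 1.25.

16:9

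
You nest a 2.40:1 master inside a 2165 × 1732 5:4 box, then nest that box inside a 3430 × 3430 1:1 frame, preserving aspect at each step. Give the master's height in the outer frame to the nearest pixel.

Inside the 2165×1732 canvas the master is width-limited at 2165.00 × 902.08.
5:4 in 3430×3430: fills the width, so the intermediate becomes 3430.00 × 2744.00 — a scale of ×1.5843.
So the master's height is 902.08 × 1.5843 ≈ 1429.17.

1429 px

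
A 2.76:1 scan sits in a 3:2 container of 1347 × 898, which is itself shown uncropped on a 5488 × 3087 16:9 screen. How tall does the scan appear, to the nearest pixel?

1678 px

First fit — 2.76:1 into 1347×898 spans the width: 1347.00 × 488.04.
Second fit — the 3:2 canvas into 5488×3087 spans the height: 4630.50 × 3087.00 (×3.4376 from 1347×898).
The scan scales with it: height 488.04 × 3.4376 ≈ 1677.72.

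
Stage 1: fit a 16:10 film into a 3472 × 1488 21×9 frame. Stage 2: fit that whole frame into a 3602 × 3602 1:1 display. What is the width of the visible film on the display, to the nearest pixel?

2470 px

Inside the 3472×1488 canvas the film is height-limited at 2380.80 × 1488.00.
21×9 in 3602×3602: fills the width, so the intermediate becomes 3602.00 × 1543.71 — a scale of ×1.0374.
So the film's width is 2380.80 × 1.0374 ≈ 2469.94.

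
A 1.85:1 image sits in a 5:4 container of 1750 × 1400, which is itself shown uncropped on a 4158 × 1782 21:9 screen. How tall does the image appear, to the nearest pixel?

1.85:1 in 1750×1400: fills the width, so the image is 1750.00 × 945.95.
The 5:4 canvas is height-limited in 4158×1782, giving 2227.50 × 1782.00; scale factor 1.2729.
So the image's height is 945.95 × 1.2729 ≈ 1204.05.

1204 px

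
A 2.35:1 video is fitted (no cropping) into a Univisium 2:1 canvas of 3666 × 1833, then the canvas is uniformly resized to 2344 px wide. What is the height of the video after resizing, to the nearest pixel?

997 px

At 3666×1833 the video is width-limited, so height = 3666 / 2.350 ≈ 1560.00 px.
Resizing to 2344 px wide multiplies everything by 0.6394: 1560.00 → 997.45 px.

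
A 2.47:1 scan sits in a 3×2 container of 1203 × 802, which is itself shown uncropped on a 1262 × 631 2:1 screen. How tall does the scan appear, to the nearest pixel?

383 px

Inside the 1203×802 canvas the scan is width-limited at 1203.00 × 487.04.
Second fit — the 3×2 canvas into 1262×631 spans the height: 946.50 × 631.00 (×0.7868 from 1203×802).
The scan scales with it: height 487.04 × 0.7868 ≈ 383.20.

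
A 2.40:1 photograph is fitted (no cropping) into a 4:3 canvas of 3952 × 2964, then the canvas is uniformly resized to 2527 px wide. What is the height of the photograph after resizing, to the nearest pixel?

1053 px

In the 3952×2964 frame the photograph fills the width: height = 3952 / 2.400 ≈ 1646.67 px.
Scaling 3952 → 2527 is ×0.6394, so the height becomes 1646.67 × 0.6394 ≈ 1052.92 px.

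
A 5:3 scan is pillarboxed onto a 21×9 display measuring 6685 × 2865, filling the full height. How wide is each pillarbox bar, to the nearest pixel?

The scan is 2865 × 5/3 ≈ 4775.00 px wide.
Black = 6685 − 4775.00 = 1910.00 px, or 955.00 per bar.

955 px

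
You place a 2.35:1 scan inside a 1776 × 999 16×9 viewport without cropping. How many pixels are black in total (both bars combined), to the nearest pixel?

Since 2.350 > 1.778, the scan is width-limited.
The scan is 1776 / 2.350 ≈ 755.7447 px tall.
Black = 999 − 755.7447 = 243.2553 px.
That's 243.2553 × 1776 ≈ 432021 black pixels.

432021 pixels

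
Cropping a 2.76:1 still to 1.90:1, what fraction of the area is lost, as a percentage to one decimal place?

31.2%

The height stays; only width is cut (since 1.90:1 is narrower than 2.76:1).
(1.900)/(2.760) ≈ 0.688 of the area survives, leaving 31.16% discarded.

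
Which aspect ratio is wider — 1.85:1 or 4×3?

1.85:1

1.85 and 4×3 = 1.333; 1.85 > 1.333.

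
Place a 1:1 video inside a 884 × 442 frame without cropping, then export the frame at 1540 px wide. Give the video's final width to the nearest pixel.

In the 884×442 frame the video fills the height: width = 442 × 1/1 ≈ 442.00 px.
Scaling 884 → 1540 is ×1.7421, so the width becomes 442.00 × 1.7421 ≈ 770.00 px.

770 px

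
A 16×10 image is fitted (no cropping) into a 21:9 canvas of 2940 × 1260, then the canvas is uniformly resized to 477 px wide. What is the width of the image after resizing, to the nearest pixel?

327 px

At 2940×1260 the image is height-limited, so width = 1260 × 16/10 ≈ 2016.00 px.
Resizing to 477 px wide multiplies everything by 0.1622: 2016.00 → 327.09 px.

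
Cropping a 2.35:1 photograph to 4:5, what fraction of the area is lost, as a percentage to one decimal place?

66.0%

4:5 is narrower than 2.35:1, so the crop keeps the full height and trims the width.
Area ratio = (0.800)/(2.350) = 34.04%; the remaining 65.96% is cropped out.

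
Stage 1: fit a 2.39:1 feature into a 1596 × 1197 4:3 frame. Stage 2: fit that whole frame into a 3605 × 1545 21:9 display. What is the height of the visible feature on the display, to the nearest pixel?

862 px

First fit — 2.39:1 into 1596×1197 spans the width: 1596.00 × 667.78.
4:3 in 3605×1545: fills the height, so the intermediate becomes 2060.00 × 1545.00 — a scale of ×1.2907.
So the feature's height is 667.78 × 1.2907 ≈ 861.92.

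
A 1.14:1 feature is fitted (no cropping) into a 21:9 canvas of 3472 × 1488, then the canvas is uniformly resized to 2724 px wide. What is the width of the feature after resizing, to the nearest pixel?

Fitted into 3472×1488, the feature spans the height; its width is 1488 × 1.140 ≈ 1696.32 px.
Scaling 3472 → 2724 is ×0.7846, so the width becomes 1696.32 × 0.7846 ≈ 1330.87 px.

1331 px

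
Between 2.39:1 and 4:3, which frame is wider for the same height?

2.39:1

2.39 and 4:3 = 1.333; 2.39 > 1.333.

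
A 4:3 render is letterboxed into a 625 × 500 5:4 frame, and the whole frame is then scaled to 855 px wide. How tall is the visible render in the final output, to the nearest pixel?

At 625×500 the render is width-limited, so height = 625 × 3/4 ≈ 468.75 px.
The frame scales by 855/625 = 1.3680; 468.75 × 1.3680 ≈ 641.25 px.

641 px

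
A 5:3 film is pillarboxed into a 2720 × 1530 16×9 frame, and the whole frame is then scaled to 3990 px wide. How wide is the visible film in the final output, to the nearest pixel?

At 2720×1530 the film is height-limited, so width = 1530 × 5/3 ≈ 2550.00 px.
Scaling 2720 → 3990 is ×1.4669, so the width becomes 2550.00 × 1.4669 ≈ 3740.62 px.

3741 px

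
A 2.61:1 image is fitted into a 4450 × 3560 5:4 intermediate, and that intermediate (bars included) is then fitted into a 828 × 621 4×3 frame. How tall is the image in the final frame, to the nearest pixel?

First fit — 2.61:1 into 4450×3560 spans the width: 4450.00 × 1704.98.
The 5:4 canvas is height-limited in 828×621, giving 776.25 × 621.00; scale factor 0.1744.
The image scales with it: height 1704.98 × 0.1744 ≈ 297.41.

297 px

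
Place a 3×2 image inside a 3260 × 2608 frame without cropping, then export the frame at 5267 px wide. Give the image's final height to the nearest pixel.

3511 px

In the 3260×2608 frame the image fills the width: height = 3260 × 2/3 ≈ 2173.33 px.
The frame scales by 5267/3260 = 1.6156; 2173.33 × 1.6156 ≈ 3511.33 px.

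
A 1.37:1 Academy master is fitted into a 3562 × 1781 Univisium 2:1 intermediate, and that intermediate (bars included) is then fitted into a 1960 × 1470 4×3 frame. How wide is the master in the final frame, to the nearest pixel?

1343 px

1.37:1 Academy in 3562×1781: fills the height, so the master is 2439.97 × 1781.00.
Univisium 2:1 in 1960×1470: fills the width, so the intermediate becomes 1960.00 × 980.00 — a scale of ×0.5503.
So the master's width is 2439.97 × 0.5503 ≈ 1342.60.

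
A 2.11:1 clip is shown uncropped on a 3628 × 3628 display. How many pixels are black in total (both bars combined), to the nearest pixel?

6924287 pixels

2.11:1 (2.110) > square (1.000), so the clip fills the width.
The clip is 3628 / 2.110 ≈ 1719.4313 px tall.
3628 − 1719.4313 = 1908.5687 px of bars.
That's 1908.5687 × 3628 ≈ 6924287 black pixels.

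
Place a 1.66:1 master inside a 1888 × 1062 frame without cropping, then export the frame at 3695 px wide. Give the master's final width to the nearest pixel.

At 1888×1062 the master is height-limited, so width = 1062 × 1.660 ≈ 1762.92 px.
Scaling 1888 → 3695 is ×1.9571, so the width becomes 1762.92 × 1.9571 ≈ 3450.21 px.

3450 px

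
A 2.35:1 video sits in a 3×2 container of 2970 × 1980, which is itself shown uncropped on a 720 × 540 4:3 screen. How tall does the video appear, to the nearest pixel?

306 px

First fit — 2.35:1 into 2970×1980 spans the width: 2970.00 × 1263.83.
The 3×2 canvas is width-limited in 720×540, giving 720.00 × 480.00; scale factor 0.2424.
So the video's height is 1263.83 × 0.2424 ≈ 306.38.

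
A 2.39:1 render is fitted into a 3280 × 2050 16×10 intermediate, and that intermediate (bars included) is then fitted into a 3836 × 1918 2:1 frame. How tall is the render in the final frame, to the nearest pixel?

1284 px

First fit — 2.39:1 into 3280×2050 spans the width: 3280.00 × 1372.38.
The 16×10 canvas is height-limited in 3836×1918, giving 3068.80 × 1918.00; scale factor 0.9356.
So the render's height is 1372.38 × 0.9356 ≈ 1284.02.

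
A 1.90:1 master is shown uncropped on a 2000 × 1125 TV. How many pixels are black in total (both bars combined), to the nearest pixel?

144737 pixels

Since 1.900 > 1.778, the master is width-limited.
That makes the image 1052.6316 px tall (2000 / 1.900).
Black = 1125 − 1052.6316 = 72.3684 px.
Across the 2000-px span: 72.3684 × 2000 ≈ 144737 px.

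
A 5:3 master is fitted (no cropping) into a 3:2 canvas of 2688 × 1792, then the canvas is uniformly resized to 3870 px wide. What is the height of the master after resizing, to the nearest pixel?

2322 px

Fitted into 2688×1792, the master spans the width; its height is 2688 × 3/5 ≈ 1612.80 px.
Scaling 2688 → 3870 is ×1.4397, so the height becomes 1612.80 × 1.4397 ≈ 2322.00 px.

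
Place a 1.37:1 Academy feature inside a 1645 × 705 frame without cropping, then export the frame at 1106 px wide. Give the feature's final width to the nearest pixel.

649 px

At 1645×705 the feature is height-limited, so width = 705 × 1.370 ≈ 965.85 px.
Scaling 1645 → 1106 is ×0.6723, so the width becomes 965.85 × 0.6723 ≈ 649.38 px.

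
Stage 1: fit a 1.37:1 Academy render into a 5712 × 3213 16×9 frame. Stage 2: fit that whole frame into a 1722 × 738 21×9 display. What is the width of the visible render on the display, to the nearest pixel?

First fit — 1.37:1 Academy into 5712×3213 spans the height: 4401.81 × 3213.00.
Second fit — the 16×9 canvas into 1722×738 spans the height: 1312.00 × 738.00 (×0.2297 from 5712×3213).
Applying the same ×0.2297: 4401.81 → 1011.06.

1011 px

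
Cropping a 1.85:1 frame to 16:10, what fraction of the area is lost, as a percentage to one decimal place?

The height stays; only width is cut (since 16:10 is narrower than 1.85:1).
Fraction kept = (1.600)/(1.850) ≈ 86.49%, so 13.51% is lost.

13.5%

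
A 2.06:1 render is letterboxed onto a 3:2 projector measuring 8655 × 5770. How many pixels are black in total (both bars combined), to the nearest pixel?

13575746 pixels

2.06:1 is wider than 3:2, so it spans the full width.
The render is 8655 / 2.060 ≈ 4201.4563 px tall.
5770 − 4201.4563 = 1568.5437 px of bars.
Bar area = 1568.5437 × 8655 ≈ 13575746 px.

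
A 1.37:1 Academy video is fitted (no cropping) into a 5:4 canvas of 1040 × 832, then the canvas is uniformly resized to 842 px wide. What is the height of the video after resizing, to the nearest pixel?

615 px

At 1040×832 the video is width-limited, so height = 1040 / 1.370 ≈ 759.12 px.
Resizing to 842 px wide multiplies everything by 0.8096: 759.12 → 614.60 px.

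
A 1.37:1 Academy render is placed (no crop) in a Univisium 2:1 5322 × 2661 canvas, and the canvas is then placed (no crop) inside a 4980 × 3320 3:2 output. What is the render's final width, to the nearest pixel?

Inside the 5322×2661 canvas the render is height-limited at 3645.57 × 2661.00.
Univisium 2:1 in 4980×3320: fills the width, so the intermediate becomes 4980.00 × 2490.00 — a scale of ×0.9357.
Applying the same ×0.9357: 3645.57 → 3411.30.

3411 px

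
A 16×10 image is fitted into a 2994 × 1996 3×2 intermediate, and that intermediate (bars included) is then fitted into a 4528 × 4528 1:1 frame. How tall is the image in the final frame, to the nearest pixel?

16×10 in 2994×1996: fills the width, so the image is 2994.00 × 1871.25.
Second fit — the 3×2 canvas into 4528×4528 spans the width: 4528.00 × 3018.67 (×1.5124 from 2994×1996).
The image scales with it: height 1871.25 × 1.5124 ≈ 2830.00.

2830 px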